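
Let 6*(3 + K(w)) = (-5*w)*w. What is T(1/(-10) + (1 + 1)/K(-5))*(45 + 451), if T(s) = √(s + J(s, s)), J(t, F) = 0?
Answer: 248*I*√376090/715 ≈ 212.71*I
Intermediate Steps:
K(w) = -3 - 5*w²/6 (K(w) = -3 + ((-5*w)*w)/6 = -3 + (-5*w²)/6 = -3 - 5*w²/6)
T(s) = √s (T(s) = √(s + 0) = √s)
T(1/(-10) + (1 + 1)/K(-5))*(45 + 451) = √(1/(-10) + (1 + 1)/(-3 - ⅚*(-5)²))*(45 + 451) = √(1*(-⅒) + 2/(-3 - ⅚*25))*496 = √(-⅒ + 2/(-3 - 125/6))*496 = √(-⅒ + 2/(-143/6))*496 = √(-⅒ + 2*(-6/143))*496 = √(-⅒ - 12/143)*496 = √(-263/1430)*496 = (I*√376090/1430)*496 = 248*I*√376090/715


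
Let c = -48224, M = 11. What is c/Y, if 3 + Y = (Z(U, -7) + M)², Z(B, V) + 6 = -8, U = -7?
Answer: -24112/3 ≈ -8037.3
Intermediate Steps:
Z(B, V) = -14 (Z(B, V) = -6 - 8 = -14)
Y = 6 (Y = -3 + (-14 + 11)² = -3 + (-3)² = -3 + 9 = 6)
c/Y = -48224/6 = -48224*⅙ = -24112/3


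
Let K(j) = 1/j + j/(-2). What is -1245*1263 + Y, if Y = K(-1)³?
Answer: -12579481/8 ≈ -1.5724e+6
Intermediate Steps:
K(j) = 1/j - j/2 (K(j) = 1/j + j*(-½) = 1/j - j/2)
Y = -⅛ (Y = (1/(-1) - ½*(-1))³ = (-1 + ½)³ = (-½)³ = -⅛ ≈ -0.12500)
-1245*1263 + Y = -1245*1263 - ⅛ = -1572435 - ⅛ = -12579481/8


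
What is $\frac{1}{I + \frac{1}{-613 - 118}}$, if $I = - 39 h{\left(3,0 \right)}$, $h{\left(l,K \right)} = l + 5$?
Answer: $- \frac{731}{228073} \approx -0.0032051$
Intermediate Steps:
$h{\left(l,K \right)} = 5 + l$
$I = -312$ ($I = - 39 \left(5 + 3\right) = \left(-39\right) 8 = -312$)
$\frac{1}{I + \frac{1}{-613 - 118}} = \frac{1}{-312 + \frac{1}{-613 - 118}} = \frac{1}{-312 + \frac{1}{-731}} = \frac{1}{-312 - \frac{1}{731}} = \frac{1}{- \frac{228073}{731}} = - \frac{731}{228073}$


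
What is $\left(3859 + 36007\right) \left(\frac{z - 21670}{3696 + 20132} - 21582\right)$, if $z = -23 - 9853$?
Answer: $- \frac{5125645790693}{5957} \approx -8.6044 \cdot 10^{8}$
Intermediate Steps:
$z = -9876$
$\left(3859 + 36007\right) \left(\frac{z - 21670}{3696 + 20132} - 21582\right) = \left(3859 + 36007\right) \left(\frac{-9876 - 21670}{3696 + 20132} - 21582\right) = 39866 \left(- \frac{31546}{23828} - 21582\right) = 39866 \left(\left(-31546\right) \frac{1}{23828} - 21582\right) = 39866 \left(- \frac{15773}{11914} - 21582\right) = 39866 \left(- \frac{257143721}{11914}\right) = - \frac{5125645790693}{5957}$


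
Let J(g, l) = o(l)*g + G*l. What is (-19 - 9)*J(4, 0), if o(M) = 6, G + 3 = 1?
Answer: -672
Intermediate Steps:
G = -2 (G = -3 + 1 = -2)
J(g, l) = -2*l + 6*g (J(g, l) = 6*g - 2*l = -2*l + 6*g)
(-19 - 9)*J(4, 0) = (-19 - 9)*(-2*0 + 6*4) = -28*(0 + 24) = -28*24 = -672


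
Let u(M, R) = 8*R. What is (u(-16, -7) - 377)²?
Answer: 187489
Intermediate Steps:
(u(-16, -7) - 377)² = (8*(-7) - 377)² = (-56 - 377)² = (-433)² = 187489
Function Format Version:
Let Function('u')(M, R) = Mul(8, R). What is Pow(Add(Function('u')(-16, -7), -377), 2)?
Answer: 187489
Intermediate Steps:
Pow(Add(Function('u')(-16, -7), -377), 2) = Pow(Add(Mul(8, -7), -377), 2) = Pow(Add(-56, -377), 2) = Pow(-433, 2) = 187489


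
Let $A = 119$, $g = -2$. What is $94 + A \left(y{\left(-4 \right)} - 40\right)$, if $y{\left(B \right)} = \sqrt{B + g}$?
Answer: $-4666 + 119 i \sqrt{6} \approx -4666.0 + 291.49 i$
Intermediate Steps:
$y{\left(B \right)} = \sqrt{-2 + B}$ ($y{\left(B \right)} = \sqrt{B - 2} = \sqrt{-2 + B}$)
$94 + A \left(y{\left(-4 \right)} - 40\right) = 94 + 119 \left(\sqrt{-2 - 4} - 40\right) = 94 + 119 \left(\sqrt{-6} - 40\right) = 94 + 119 \left(i \sqrt{6} - 40\right) = 94 + 119 \left(-40 + i \sqrt{6}\right) = 94 - \left(4760 - 119 i \sqrt{6}\right) = -4666 + 119 i \sqrt{6}$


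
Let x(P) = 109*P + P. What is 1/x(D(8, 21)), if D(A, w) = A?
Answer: 1/880 ≈ 0.0011364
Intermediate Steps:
x(P) = 110*P
1/x(D(8, 21)) = 1/(110*8) = 1/880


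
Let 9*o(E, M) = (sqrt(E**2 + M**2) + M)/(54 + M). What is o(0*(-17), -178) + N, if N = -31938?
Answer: -31938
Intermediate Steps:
o(E, M) = (M + sqrt(E**2 + M**2))/(9*(54 + M)) (o(E, M) = ((sqrt(E**2 + M**2) + M)/(54 + M))/9 = ((M + sqrt(E**2 + M**2))/(54 + M))/9 = (M + sqrt(E**2 + M**2))/(9*(54 + M)))
o(0*(-17), -178) + N = (-178 + sqrt((0*(-17))**2 + (-178)**2))/(9*(54 - 178)) - 31938 = (1/9)*(-178 + sqrt(0**2 + 31684))/(-124) - 31938 = (1/9)*(-1/124)*(-178 + sqrt(0 + 31684)) - 31938 = (1/9)*(-1/124)*(-178 + sqrt(31684)) - 31938 = (1/9)*(-1/124)*(-178 + 178) - 31938 = (1/9)*(-1/124)*0 - 31938 = 0 - 31938 = -31938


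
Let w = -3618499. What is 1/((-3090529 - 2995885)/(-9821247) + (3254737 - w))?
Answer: 9821247/67503754531706 ≈ 1.4549e-7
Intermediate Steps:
1/((-3090529 - 2995885)/(-9821247) + (3254737 - w)) = 1/((-3090529 - 2995885)/(-9821247) + (3254737 - 1*(-3618499))) = 1/(-6086414*(-1/9821247) + (3254737 + 3618499)) = 1/(6086414/9821247 + 6873236) = 1/(67503754531706/9821247) = 9821247/67503754531706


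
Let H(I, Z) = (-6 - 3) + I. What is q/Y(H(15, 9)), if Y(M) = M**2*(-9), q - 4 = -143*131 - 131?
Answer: 4715/81 ≈ 58.210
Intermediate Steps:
H(I, Z) = -9 + I
q = -18860 (q = 4 + (-143*131 - 131) = 4 + (-18733 - 131) = 4 - 18864 = -18860)
Y(M) = -9*M**2
q/Y(H(15, 9)) = -18860*(-1/(9*(-9 + 15)**2)) = -18860/((-9*6**2)) = -18860/((-9*36)) = -18860/(-324) = -18860*(-1/324) = 4715/81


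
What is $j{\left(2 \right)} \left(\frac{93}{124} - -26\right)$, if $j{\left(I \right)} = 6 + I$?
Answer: $214$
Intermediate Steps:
$j{\left(2 \right)} \left(\frac{93}{124} - -26\right) = \left(6 + 2\right) \left(\frac{93}{124} - -26\right) = 8 \left(93 \cdot \frac{1}{124} + 26\right) = 8 \left(\frac{3}{4} + 26\right) = 8 \cdot \frac{107}{4} = 214$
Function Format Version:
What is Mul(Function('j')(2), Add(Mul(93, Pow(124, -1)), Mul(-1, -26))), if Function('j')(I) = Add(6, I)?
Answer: 214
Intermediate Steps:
Mul(Function('j')(2), Add(Mul(93, Pow(124, -1)), Mul(-1, -26))) = Mul(Add(6, 2), Add(Mul(93, Pow(124, -1)), Mul(-1, -26))) = Mul(8, Add(Mul(93, Rational(1, 124)), 26)) = Mul(8, Add(Rational(3, 4), 26)) = Mul(8, Rational(107, 4)) = 214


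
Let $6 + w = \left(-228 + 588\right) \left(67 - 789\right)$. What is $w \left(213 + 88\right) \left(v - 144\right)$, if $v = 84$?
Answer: $4694263560$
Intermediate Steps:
$w = -259926$ ($w = -6 + \left(-228 + 588\right) \left(67 - 789\right) = -6 + 360 \left(-722\right) = -6 - 259920 = -259926$)
$w \left(213 + 88\right) \left(v - 144\right) = - 259926 \left(213 + 88\right) \left(84 - 144\right) = - 259926 \cdot 301 \left(-60\right) = \left(-259926\right) \left(-18060\right) = 4694263560$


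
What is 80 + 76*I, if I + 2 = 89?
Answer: 6692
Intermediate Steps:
I = 87 (I = -2 + 89 = 87)
80 + 76*I = 80 + 76*87 = 80 + 6612 = 6692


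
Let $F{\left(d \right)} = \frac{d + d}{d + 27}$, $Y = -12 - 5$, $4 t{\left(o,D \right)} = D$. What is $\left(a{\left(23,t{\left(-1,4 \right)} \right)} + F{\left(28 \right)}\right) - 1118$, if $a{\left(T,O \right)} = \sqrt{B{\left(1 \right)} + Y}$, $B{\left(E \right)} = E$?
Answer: $- \frac{61434}{55} + 4 i \approx -1117.0 + 4.0 i$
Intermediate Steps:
$t{\left(o,D \right)} = \frac{D}{4}$
$Y = -17$ ($Y = -12 - 5 = -17$)
$a{\left(T,O \right)} = 4 i$ ($a{\left(T,O \right)} = \sqrt{1 - 17} = \sqrt{-16} = 4 i$)
$F{\left(d \right)} = \frac{2 d}{27 + d}$
$\left(a{\left(23,t{\left(-1,4 \right)} \right)} + F{\left(28 \right)}\right) - 1118 = \left(4 i + 2 \cdot 28 \frac{1}{27 + 28}\right) - 1118 = \left(4 i + 2 \cdot 28 \cdot \frac{1}{55}\right) - 1118 = \left(4 i + \frac{56}{55}\right) - 1118 = \left(\frac{56}{55} + 4 i\right) - 1118 = - \frac{61434}{55} + 4 i$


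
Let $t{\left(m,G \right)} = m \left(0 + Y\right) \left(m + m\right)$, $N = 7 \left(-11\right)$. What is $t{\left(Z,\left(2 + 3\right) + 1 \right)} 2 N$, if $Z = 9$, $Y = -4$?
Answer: $99792$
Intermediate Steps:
$N = -77$
$t{\left(m,G \right)} = - 8 m^{2}$ ($t{\left(m,G \right)} = m \left(0 - 4\right) \left(m + m\right) = m \left(- 4 \cdot 2 m\right) = m \left(- 8 m\right) = - 8 m^{2}$)
$t{\left(Z,\left(2 + 3\right) + 1 \right)} 2 N = - 8 \cdot 9^{2} \cdot 2 \left(-77\right) = \left(-8\right) 81 \cdot 2 \left(-77\right) = \left(-648\right) 2 \left(-77\right) = \left(-1296\right) \left(-77\right) = 99792$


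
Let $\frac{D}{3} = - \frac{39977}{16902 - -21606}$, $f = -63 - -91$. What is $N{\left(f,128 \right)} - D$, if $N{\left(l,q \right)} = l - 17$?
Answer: $\frac{181173}{12836} \approx 14.114$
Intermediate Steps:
$f = 28$ ($f = -63 + 91 = 28$)
$N{\left(l,q \right)} = -17 + l$ ($N{\left(l,q \right)} = l - 17 = -17 + l$)
$D = - \frac{39977}{12836}$ ($D = 3 \left(- \frac{39977}{16902 - -21606}\right) = 3 \left(- \frac{39977}{16902 + 21606}\right) = 3 \left(- \frac{39977}{38508}\right) = - \frac{39977}{12836} \approx -3.1144$)
$N{\left(f,128 \right)} - D = \left(-17 + 28\right) - - \frac{39977}{12836} = 11 + \frac{39977}{12836} = \frac{181173}{12836}$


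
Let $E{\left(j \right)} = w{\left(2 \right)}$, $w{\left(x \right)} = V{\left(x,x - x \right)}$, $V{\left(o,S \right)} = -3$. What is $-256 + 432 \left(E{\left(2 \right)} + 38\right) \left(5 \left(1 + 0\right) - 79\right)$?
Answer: $-1119136$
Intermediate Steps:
$w{\left(x \right)} = -3$
$E{\left(j \right)} = -3$
$-256 + 432 \left(E{\left(2 \right)} + 38\right) \left(5 \left(1 + 0\right) - 79\right) = -256 + 432 \left(-3 + 38\right) \left(5 \left(1 + 0\right) - 79\right) = -256 + 432 \cdot 35 \left(5 \cdot 1 - 79\right) = -256 + 432 \cdot 35 \left(5 - 79\right) = -256 + 432 \cdot 35 \left(-74\right) = -256 + 432 \left(-2590\right) = -256 - 1118880 = -1119136$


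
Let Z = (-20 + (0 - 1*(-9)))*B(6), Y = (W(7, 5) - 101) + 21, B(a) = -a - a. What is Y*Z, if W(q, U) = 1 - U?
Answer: -11088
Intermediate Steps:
B(a) = -2*a
Y = -84 (Y = ((1 - 1*5) - 101) + 21 = ((1 - 5) - 101) + 21 = (-4 - 101) + 21 = -105 + 21 = -84)
Z = 132 (Z = (-20 + (0 - 1*(-9)))*(-2*6) = (-20 + (0 + 9))*(-12) = (-20 + 9)*(-12) = -11*(-12) = 132)
Y*Z = -84*132 = -11088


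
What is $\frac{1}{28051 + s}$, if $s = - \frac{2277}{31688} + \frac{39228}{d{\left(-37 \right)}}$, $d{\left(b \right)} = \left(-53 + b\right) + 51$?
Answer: $\frac{411944}{11141059255} \approx 3.6975 \cdot 10^{-5}$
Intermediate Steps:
$d{\left(b \right)} = -2 + b$
$s = - \frac{414381889}{411944}$ ($s = - \frac{2277}{31688} + \frac{39228}{-2 - 37} = \left(-2277\right) \frac{1}{31688} + \frac{39228}{-39} = - \frac{2277}{31688} + 39228 \left(- \frac{1}{39}\right) = - \frac{2277}{31688} - \frac{13076}{13} = - \frac{414381889}{411944} \approx -1005.9$)
$\frac{1}{28051 + s} = \frac{1}{28051 - \frac{414381889}{411944}} = \frac{1}{\frac{11141059255}{411944}} = \frac{411944}{11141059255}$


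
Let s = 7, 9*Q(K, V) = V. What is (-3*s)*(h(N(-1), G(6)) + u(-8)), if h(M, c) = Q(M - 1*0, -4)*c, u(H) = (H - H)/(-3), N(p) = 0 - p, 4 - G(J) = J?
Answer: -56/3 ≈ -18.667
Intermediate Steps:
Q(K, V) = V/9
G(J) = 4 - J
N(p) = -p
u(H) = 0 (u(H) = 0*(-⅓) = 0)
h(M, c) = -4*c/9 (h(M, c) = ((⅑)*(-4))*c = -4*c/9)
(-3*s)*(h(N(-1), G(6)) + u(-8)) = (-3*7)*(-4*(4 - 1*6)/9 + 0) = -21*(-4*(4 - 6)/9 + 0) = -21*(-4/9*(-2) + 0) = -21*(8/9 + 0) = -21*8/9 = -56/3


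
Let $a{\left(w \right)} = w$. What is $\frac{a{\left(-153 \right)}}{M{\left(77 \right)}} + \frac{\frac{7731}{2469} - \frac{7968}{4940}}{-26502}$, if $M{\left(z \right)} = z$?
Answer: $- \frac{196259234153}{98768139470} \approx -1.9871$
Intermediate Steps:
$\frac{a{\left(-153 \right)}}{M{\left(77 \right)}} + \frac{\frac{7731}{2469} - \frac{7968}{4940}}{-26502} = - \frac{153}{77} + \frac{\frac{7731}{2469} - \frac{7968}{4940}}{-26502} = \left(-153\right) \frac{1}{77} + \left(7731 \cdot \frac{1}{2469} - \frac{1992}{1235}\right) \left(- \frac{1}{26502}\right) = - \frac{153}{77} + \left(\frac{2577}{823} - \frac{1992}{1235}\right) \left(- \frac{1}{26502}\right) = - \frac{153}{77} + \frac{1543179}{1016405} \left(- \frac{1}{26502}\right) = - \frac{153}{77} - \frac{514393}{8978921770} = - \frac{196259234153}{98768139470}$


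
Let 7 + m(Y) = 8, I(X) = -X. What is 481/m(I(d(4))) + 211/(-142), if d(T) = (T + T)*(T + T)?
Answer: 68091/142 ≈ 479.51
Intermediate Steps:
d(T) = 4*T**2 (d(T) = (2*T)*(2*T) = 4*T**2)
m(Y) = 1 (m(Y) = -7 + 8 = 1)
481/m(I(d(4))) + 211/(-142) = 481/1 + 211/(-142) = 481*1 + 211*(-1/142) = 481 - 211/142 = 68091/142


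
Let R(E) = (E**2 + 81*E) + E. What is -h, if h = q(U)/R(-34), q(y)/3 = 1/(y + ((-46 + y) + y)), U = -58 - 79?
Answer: -1/248608 ≈ -4.0224e-6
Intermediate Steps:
U = -137
q(y) = 3/(-46 + 3*y) (q(y) = 3/(y + ((-46 + y) + y)) = 3/(y + (-46 + 2*y)) = 3/(-46 + 3*y))
R(E) = E**2 + 82*E
h = 1/248608 (h = (3/(-46 + 3*(-137)))/((-34*(82 - 34))) = (3/(-46 - 411))/((-34*48)) = (3/(-457))/(-1632) = (3*(-1/457))*(-1/1632) = -3/457*(-1/1632) = 1/248608 ≈ 4.0224e-6)
-h = -1*1/248608 = -1/248608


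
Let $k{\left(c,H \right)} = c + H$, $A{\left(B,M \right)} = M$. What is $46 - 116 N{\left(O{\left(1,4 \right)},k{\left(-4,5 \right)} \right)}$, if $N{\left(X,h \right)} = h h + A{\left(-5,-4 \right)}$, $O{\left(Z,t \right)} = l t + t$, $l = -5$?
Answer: $394$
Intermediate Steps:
$k{\left(c,H \right)} = H + c$
$O{\left(Z,t \right)} = - 4 t$ ($O{\left(Z,t \right)} = - 5 t + t = - 4 t$)
$N{\left(X,h \right)} = -4 + h^{2}$ ($N{\left(X,h \right)} = h h - 4 = h^{2} - 4 = -4 + h^{2}$)
$46 - 116 N{\left(O{\left(1,4 \right)},k{\left(-4,5 \right)} \right)} = 46 - 116 \left(-4 + \left(5 - 4\right)^{2}\right) = 46 - 116 \left(-4 + 1^{2}\right) = 46 - 116 \left(-4 + 1\right) = 46 - -348 = 46 + 348 = 394$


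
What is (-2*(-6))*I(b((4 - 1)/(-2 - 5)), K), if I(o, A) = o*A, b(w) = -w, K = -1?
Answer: -36/7 ≈ -5.1429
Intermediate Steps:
I(o, A) = A*o
(-2*(-6))*I(b((4 - 1)/(-2 - 5)), K) = (-2*(-6))*(-(-1)*(4 - 1)/(-2 - 5)) = 12*(-(-1)*3/(-7)) = 12*(-(-1)*3*(-⅐)) = 12*(-(-1)*(-3)/7) = 12*(-1*3/7) = 12*(-3/7) = -36/7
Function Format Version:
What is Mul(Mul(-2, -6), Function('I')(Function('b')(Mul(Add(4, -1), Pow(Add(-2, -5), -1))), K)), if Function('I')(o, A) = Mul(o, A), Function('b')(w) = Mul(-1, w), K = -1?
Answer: Rational(-36, 7) ≈ -5.1429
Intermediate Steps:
Function('I')(o, A) = Mul(A, o)
Mul(Mul(-2, -6), Function('I')(Function('b')(Mul(Add(4, -1), Pow(Add(-2, -5), -1))), K)) = Mul(Mul(-2, -6), Mul(-1, Mul(-1, Mul(Add(4, -1), Pow(Add(-2, -5), -1))))) = Mul(12, Mul(-1, Mul(-1, Mul(3, Pow(-7, -1))))) = Mul(12, Mul(-1, Mul(-1, Mul(3, Rational(-1, 7))))) = Mul(12, Mul(-1, Mul(-1, Rational(-3, 7)))) = Mul(12, Mul(-1, Rational(3, 7))) = Mul(12, Rational(-3, 7)) = Rational(-36, 7)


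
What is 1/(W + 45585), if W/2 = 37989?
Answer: 1/121563 ≈ 8.2262e-6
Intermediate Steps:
W = 75978 (W = 2*37989 = 75978)
1/(W + 45585) = 1/(75978 + 45585) = 1/121563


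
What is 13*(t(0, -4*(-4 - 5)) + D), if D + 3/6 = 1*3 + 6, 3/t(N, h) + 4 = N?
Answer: 403/4 ≈ 100.75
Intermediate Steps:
t(N, h) = 3/(-4 + N)
D = 17/2 (D = -1/2 + (1*3 + 6) = -1/2 + (3 + 6) = -1/2 + 9 = 17/2 ≈ 8.5000)
13*(t(0, -4*(-4 - 5)) + D) = 13*(3/(-4 + 0) + 17/2) = 13*(3/(-4) + 17/2) = 13*(3*(-1/4) + 17/2) = 13*(-3/4 + 17/2) = 13*(31/4) = 403/4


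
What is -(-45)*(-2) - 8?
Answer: -98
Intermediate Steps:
-(-45)*(-2) - 8 = -9*10 - 8 = -90 - 8 = -98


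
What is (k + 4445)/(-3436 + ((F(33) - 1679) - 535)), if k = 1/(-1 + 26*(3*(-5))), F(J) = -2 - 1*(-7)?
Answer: -1737994/2207195 ≈ -0.78742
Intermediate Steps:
F(J) = 5 (F(J) = -2 + 7 = 5)
k = -1/391 (k = 1/(-1 + 26*(-15)) = 1/(-1 - 390) = 1/(-391) = -1/391 ≈ -0.0025575)
(k + 4445)/(-3436 + ((F(33) - 1679) - 535)) = (-1/391 + 4445)/(-3436 + ((5 - 1679) - 535)) = 1737994/(391*(-3436 + (-1674 - 535))) = 1737994/(391*(-3436 - 2209)) = (1737994/391)/(-5645) = (1737994/391)*(-1/5645) = -1737994/2207195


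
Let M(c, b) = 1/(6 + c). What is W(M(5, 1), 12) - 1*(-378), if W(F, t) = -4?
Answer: 374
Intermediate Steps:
W(M(5, 1), 12) - 1*(-378) = -4 - 1*(-378) = -4 + 378 = 374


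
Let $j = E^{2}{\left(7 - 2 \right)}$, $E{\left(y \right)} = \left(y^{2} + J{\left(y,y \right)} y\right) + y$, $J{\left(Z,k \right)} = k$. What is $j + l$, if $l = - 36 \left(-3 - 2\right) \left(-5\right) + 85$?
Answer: $2210$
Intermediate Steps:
$E{\left(y \right)} = y + 2 y^{2}$ ($E{\left(y \right)} = \left(y^{2} + y y\right) + y = \left(y^{2} + y^{2}\right) + y = 2 y^{2} + y = y + 2 y^{2}$)
$j = 3025$ ($j = \left(\left(7 - 2\right) \left(1 + 2 \left(7 - 2\right)\right)\right)^{2} = \left(5 \left(1 + 2 \cdot 5\right)\right)^{2} = \left(5 \left(1 + 10\right)\right)^{2} = \left(5 \cdot 11\right)^{2} = 55^{2} = 3025$)
$l = -815$ ($l = - 36 \left(\left(-5\right) \left(-5\right)\right) + 85 = \left(-36\right) 25 + 85 = -900 + 85 = -815$)
$j + l = 3025 - 815 = 2210$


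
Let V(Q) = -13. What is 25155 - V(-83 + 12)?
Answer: 25168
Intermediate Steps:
25155 - V(-83 + 12) = 25155 - 1*(-13) = 25155 + 13 = 25168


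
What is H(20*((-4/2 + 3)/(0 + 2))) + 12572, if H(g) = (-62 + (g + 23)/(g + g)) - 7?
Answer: 250093/20 ≈ 12505.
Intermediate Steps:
H(g) = -69 + (23 + g)/(2*g) (H(g) = (-62 + (23 + g)/((2*g))) - 7 = (-62 + (23 + g)*(1/(2*g))) - 7 = (-62 + (23 + g)/(2*g)) - 7 = -69 + (23 + g)/(2*g))
H(20*((-4/2 + 3)/(0 + 2))) + 12572 = (23 - 2740*(-4/2 + 3)/(0 + 2))/(2*((20*((-4/2 + 3)/(0 + 2))))) + 12572 = (23 - 2740*(-4*½ + 3)/2)/(2*((20*((-4*½ + 3)/2)))) + 12572 = (23 - 2740*(-2 + 3)*(½))/(2*((20*((-2 + 3)*(½))))) + 12572 = (23 - 2740*1*(½))/(2*((20*(1*(½))))) + 12572 = (23 - 2740/2)/(2*((20*(½)))) + 12572 = (½)*(23 - 137*10)/10 + 12572 = (½)*(⅒)*(23 - 1370) + 12572 = (½)*(⅒)*(-1347) + 12572 = -1347/20 + 12572 = 250093/20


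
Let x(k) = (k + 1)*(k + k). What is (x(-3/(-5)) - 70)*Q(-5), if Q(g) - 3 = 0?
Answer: -5106/25 ≈ -204.24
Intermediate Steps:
Q(g) = 3 (Q(g) = 3 + 0 = 3)
x(k) = 2*k*(1 + k) (x(k) = (1 + k)*(2*k) = 2*k*(1 + k))
(x(-3/(-5)) - 70)*Q(-5) = (2*(-3/(-5))*(1 - 3/(-5)) - 70)*3 = (2*(-3*(-1/5))*(1 - 3*(-1/5)) - 70)*3 = (2*(3/5)*(1 + 3/5) - 70)*3 = (2*(3/5)*(8/5) - 70)*3 = (48/25 - 70)*3 = -1702/25*3 = -5106/25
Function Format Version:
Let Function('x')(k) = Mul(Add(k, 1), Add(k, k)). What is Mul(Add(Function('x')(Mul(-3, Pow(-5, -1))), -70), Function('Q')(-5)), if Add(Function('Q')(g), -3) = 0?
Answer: Rational(-5106, 25) ≈ -204.24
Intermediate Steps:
Function('Q')(g) = 3 (Function('Q')(g) = Add(3, 0) = 3)
Function('x')(k) = Mul(2, k, Add(1, k)) (Function('x')(k) = Mul(Add(1, k), Mul(2, k)) = Mul(2, k, Add(1, k)))
Mul(Add(Function('x')(Mul(-3, Pow(-5, -1))), -70), Function('Q')(-5)) = Mul(Add(Mul(2, Mul(-3, Pow(-5, -1)), Add(1, Mul(-3, Pow(-5, -1)))), -70), 3) = Mul(Add(Mul(2, Mul(-3, Rational(-1, 5)), Add(1, Mul(-3, Rational(-1, 5)))), -70), 3) = Mul(Add(Mul(2, Rational(3, 5), Add(1, Rational(3, 5))), -70), 3) = Mul(Add(Mul(2, Rational(3, 5), Rational(8, 5)), -70), 3) = Mul(Add(Rational(48, 25), -70), 3) = Mul(Rational(-1702, 25), 3) = Rational(-5106, 25)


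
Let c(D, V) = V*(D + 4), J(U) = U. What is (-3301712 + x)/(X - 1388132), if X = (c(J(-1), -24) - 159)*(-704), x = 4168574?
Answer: -433431/612754 ≈ -0.70735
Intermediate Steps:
c(D, V) = V*(4 + D)
X = 162624 (X = (-24*(4 - 1) - 159)*(-704) = (-24*3 - 159)*(-704) = (-72 - 159)*(-704) = -231*(-704) = 162624)
(-3301712 + x)/(X - 1388132) = (-3301712 + 4168574)/(162624 - 1388132) = 866862/(-1225508) = 866862*(-1/1225508) = -433431/612754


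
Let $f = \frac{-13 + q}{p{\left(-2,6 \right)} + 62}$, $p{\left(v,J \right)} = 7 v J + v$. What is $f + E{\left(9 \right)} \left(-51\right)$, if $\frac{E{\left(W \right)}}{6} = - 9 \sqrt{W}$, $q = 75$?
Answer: $\frac{99113}{12} \approx 8259.4$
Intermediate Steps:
$p{\left(v,J \right)} = v + 7 J v$ ($p{\left(v,J \right)} = 7 J v + v = v + 7 J v$)
$E{\left(W \right)} = - 54 \sqrt{W}$ ($E{\left(W \right)} = 6 \left(- 9 \sqrt{W}\right) = - 54 \sqrt{W}$)
$f = - \frac{31}{12}$ ($f = \frac{-13 + 75}{- 2 \left(1 + 7 \cdot 6\right) + 62} = \frac{62}{- 2 \left(1 + 42\right) + 62} = \frac{62}{\left(-2\right) 43 + 62} = \frac{62}{-86 + 62} = \frac{62}{-24} = 62 \left(- \frac{1}{24}\right) = - \frac{31}{12} \approx -2.5833$)
$f + E{\left(9 \right)} \left(-51\right) = - \frac{31}{12} + - 54 \sqrt{9} \left(-51\right) = - \frac{31}{12} + \left(-54\right) 3 \left(-51\right) = - \frac{31}{12} - -8262 = - \frac{31}{12} + 8262 = \frac{99113}{12}$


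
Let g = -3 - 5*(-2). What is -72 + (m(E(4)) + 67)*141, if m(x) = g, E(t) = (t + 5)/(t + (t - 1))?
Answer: 10362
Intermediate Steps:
E(t) = (5 + t)/(-1 + 2*t) (E(t) = (5 + t)/(t + (-1 + t)) = (5 + t)/(-1 + 2*t))
g = 7 (g = -3 + 10 = 7)
m(x) = 7
-72 + (m(E(4)) + 67)*141 = -72 + (7 + 67)*141 = -72 + 74*141 = -72 + 10434 = 10362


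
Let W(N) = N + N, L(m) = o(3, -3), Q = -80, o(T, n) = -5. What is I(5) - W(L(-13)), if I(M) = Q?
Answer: -70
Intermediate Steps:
L(m) = -5
I(M) = -80
W(N) = 2*N
I(5) - W(L(-13)) = -80 - 2*(-5) = -80 - 1*(-10) = -80 + 10 = -70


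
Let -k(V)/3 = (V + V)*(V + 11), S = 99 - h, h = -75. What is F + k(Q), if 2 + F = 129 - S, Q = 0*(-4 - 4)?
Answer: -47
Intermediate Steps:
S = 174 (S = 99 - 1*(-75) = 99 + 75 = 174)
Q = 0 (Q = 0*(-8) = 0)
F = -47 (F = -2 + (129 - 1*174) = -2 + (129 - 174) = -2 - 45 = -47)
k(V) = -6*V*(11 + V) (k(V) = -3*(V + V)*(V + 11) = -3*2*V*(11 + V) = -6*V*(11 + V))
F + k(Q) = -47 - 6*0*(11 + 0) = -47 - 6*0*11 = -47 + 0 = -47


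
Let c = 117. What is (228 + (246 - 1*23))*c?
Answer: 52767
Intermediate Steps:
(228 + (246 - 1*23))*c = (228 + (246 - 1*23))*117 = (228 + (246 - 23))*117 = (228 + 223)*117 = 451*117 = 52767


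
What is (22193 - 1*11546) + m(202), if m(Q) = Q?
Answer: 10849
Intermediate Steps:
(22193 - 1*11546) + m(202) = (22193 - 1*11546) + 202 = (22193 - 11546) + 202 = 10647 + 202 = 10849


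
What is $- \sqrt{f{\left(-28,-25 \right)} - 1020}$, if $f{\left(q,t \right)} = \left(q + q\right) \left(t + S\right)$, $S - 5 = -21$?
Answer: $- 2 \sqrt{319} \approx -35.721$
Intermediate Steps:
$S = -16$ ($S = 5 - 21 = -16$)
$f{\left(q,t \right)} = 2 q \left(-16 + t\right)$ ($f{\left(q,t \right)} = \left(q + q\right) \left(t - 16\right) = 2 q \left(-16 + t\right)$)
$- \sqrt{f{\left(-28,-25 \right)} - 1020} = - \sqrt{2 \left(-28\right) \left(-16 - 25\right) - 1020} = - \sqrt{2 \left(-28\right) \left(-41\right) - 1020} = - \sqrt{2296 - 1020} = - \sqrt{1276} = - 2 \sqrt{319}$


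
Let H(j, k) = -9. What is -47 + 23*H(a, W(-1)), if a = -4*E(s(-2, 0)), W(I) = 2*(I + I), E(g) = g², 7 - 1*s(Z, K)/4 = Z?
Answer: -254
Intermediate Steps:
s(Z, K) = 28 - 4*Z
W(I) = 4*I (W(I) = 2*(2*I) = 4*I)
a = -5184 (a = -4*(28 - 4*(-2))² = -4*(28 + 8)² = -4*36² = -4*1296 = -5184)
-47 + 23*H(a, W(-1)) = -47 + 23*(-9) = -47 - 207 = -254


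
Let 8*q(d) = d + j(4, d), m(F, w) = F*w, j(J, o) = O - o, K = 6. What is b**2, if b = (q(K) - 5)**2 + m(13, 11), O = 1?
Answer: 113912929/4096 ≈ 27811.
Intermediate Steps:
j(J, o) = 1 - o
q(d) = 1/8 (q(d) = (d + (1 - d))/8 = (1/8)*1 = 1/8)
b = 10673/64 (b = (1/8 - 5)**2 + 13*11 = (-39/8)**2 + 143 = 1521/64 + 143 = 10673/64 ≈ 166.77)
b**2 = (10673/64)**2 = 113912929/4096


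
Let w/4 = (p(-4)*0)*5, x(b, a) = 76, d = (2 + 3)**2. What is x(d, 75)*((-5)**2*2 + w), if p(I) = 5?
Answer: 3800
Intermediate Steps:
d = 25 (d = 5**2 = 25)
w = 0 (w = 4*((5*0)*5) = 4*(0*5) = 4*0 = 0)
x(d, 75)*((-5)**2*2 + w) = 76*((-5)**2*2 + 0) = 76*(25*2 + 0) = 76*(50 + 0) = 76*50 = 3800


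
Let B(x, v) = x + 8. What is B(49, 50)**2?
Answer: 3249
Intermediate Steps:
B(x, v) = 8 + x
B(49, 50)**2 = (8 + 49)**2 = 57**2 = 3249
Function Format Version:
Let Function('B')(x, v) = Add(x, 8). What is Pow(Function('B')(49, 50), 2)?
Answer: 3249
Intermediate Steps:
Function('B')(x, v) = Add(8, x)
Pow(Function('B')(49, 50), 2) = Pow(Add(8, 49), 2) = Pow(57, 2) = 3249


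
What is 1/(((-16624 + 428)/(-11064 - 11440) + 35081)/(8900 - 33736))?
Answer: -139727336/197369755 ≈ -0.70795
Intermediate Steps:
1/(((-16624 + 428)/(-11064 - 11440) + 35081)/(8900 - 33736)) = 1/((-16196/(-22504) + 35081)/(-24836)) = 1/((-16196*(-1/22504) + 35081)*(-1/24836)) = 1/((4049/5626 + 35081)*(-1/24836)) = 1/((197369755/5626)*(-1/24836)) = 1/(-197369755/139727336) = -139727336/197369755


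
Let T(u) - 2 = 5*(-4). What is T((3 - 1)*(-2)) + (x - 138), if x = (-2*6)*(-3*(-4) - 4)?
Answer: -252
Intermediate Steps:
T(u) = -18 (T(u) = 2 + 5*(-4) = 2 - 20 = -18)
x = -96 (x = -12*(12 - 4) = -12*8 = -96)
T((3 - 1)*(-2)) + (x - 138) = -18 + (-96 - 138) = -18 - 234 = -252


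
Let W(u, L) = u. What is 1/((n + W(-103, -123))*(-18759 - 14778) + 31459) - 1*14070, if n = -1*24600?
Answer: -11656938297899/828495970 ≈ -14070.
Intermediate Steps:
n = -24600
1/((n + W(-103, -123))*(-18759 - 14778) + 31459) - 1*14070 = 1/((-24600 - 103)*(-18759 - 14778) + 31459) - 1*14070 = 1/(-24703*(-33537) + 31459) - 14070 = 1/(828464511 + 31459) - 14070 = 1/828495970 - 14070 = -11656938297899/828495970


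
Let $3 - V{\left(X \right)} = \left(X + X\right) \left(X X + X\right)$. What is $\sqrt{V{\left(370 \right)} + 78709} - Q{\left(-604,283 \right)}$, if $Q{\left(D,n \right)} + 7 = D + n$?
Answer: $328 + 4 i \sqrt{6343818} \approx 328.0 + 10075.0 i$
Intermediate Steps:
$V{\left(X \right)} = 3 - 2 X \left(X + X^{2}\right)$ ($V{\left(X \right)} = 3 - \left(X + X\right) \left(X X + X\right) = 3 - 2 X \left(X^{2} + X\right) = 3 - 2 X \left(X + X^{2}\right)$)
$Q{\left(D,n \right)} = -7 + D + n$ ($Q{\left(D,n \right)} = -7 + \left(D + n\right) = -7 + D + n$)
$\sqrt{V{\left(370 \right)} + 78709} - Q{\left(-604,283 \right)} = \sqrt{\left(3 - 2 \cdot 370^{2} - 2 \cdot 370^{3}\right) + 78709} - \left(-7 - 604 + 283\right) = \sqrt{\left(3 - 273800 - 101306000\right) + 78709} - -328 = \sqrt{\left(3 - 273800 - 101306000\right) + 78709} + 328 = \sqrt{-101579797 + 78709} + 328 = \sqrt{-101501088} + 328 = 4 i \sqrt{6343818} + 328 = 328 + 4 i \sqrt{6343818}$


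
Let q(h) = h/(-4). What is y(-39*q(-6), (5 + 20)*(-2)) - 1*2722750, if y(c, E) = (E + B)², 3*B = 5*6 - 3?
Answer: -2721069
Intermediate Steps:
q(h) = -h/4 (q(h) = h*(-¼) = -h/4)
B = 9 (B = (5*6 - 3)/3 = (30 - 3)/3 = (⅓)*27 = 9)
y(c, E) = (9 + E)² (y(c, E) = (E + 9)² = (9 + E)²)
y(-39*q(-6), (5 + 20)*(-2)) - 1*2722750 = (9 + (5 + 20)*(-2))² - 1*2722750 = (9 + 25*(-2))² - 2722750 = (9 - 50)² - 2722750 = (-41)² - 2722750 = 1681 - 2722750 = -2721069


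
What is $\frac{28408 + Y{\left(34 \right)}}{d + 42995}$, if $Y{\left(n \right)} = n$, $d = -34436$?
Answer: $\frac{28442}{8559} \approx 3.3231$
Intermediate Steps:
$\frac{28408 + Y{\left(34 \right)}}{d + 42995} = \frac{28408 + 34}{-34436 + 42995} = \frac{28442}{8559}$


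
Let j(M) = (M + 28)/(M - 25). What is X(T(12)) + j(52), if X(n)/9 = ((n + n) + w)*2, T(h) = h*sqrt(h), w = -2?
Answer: -892/27 + 864*sqrt(3) ≈ 1463.5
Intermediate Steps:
T(h) = h**(3/2)
j(M) = (28 + M)/(-25 + M)
X(n) = -36 + 36*n (X(n) = 9*(((n + n) - 2)*2) = 9*((2*n - 2)*2) = 9*((-2 + 2*n)*2) = 9*(-4 + 4*n) = -36 + 36*n)
X(T(12)) + j(52) = (-36 + 36*12**(3/2)) + (28 + 52)/(-25 + 52) = (-36 + 36*(24*sqrt(3))) + 80/27 = (-36 + 864*sqrt(3)) + (1/27)*80 = (-36 + 864*sqrt(3)) + 80/27 = -892/27 + 864*sqrt(3)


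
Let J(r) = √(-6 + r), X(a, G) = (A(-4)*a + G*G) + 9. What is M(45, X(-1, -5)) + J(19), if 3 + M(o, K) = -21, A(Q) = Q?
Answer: -24 + √13 ≈ -20.394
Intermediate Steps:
X(a, G) = 9 + G² - 4*a (X(a, G) = (-4*a + G*G) + 9 = (-4*a + G²) + 9 = (G² - 4*a) + 9 = 9 + G² - 4*a)
M(o, K) = -24 (M(o, K) = -3 - 21 = -24)
M(45, X(-1, -5)) + J(19) = -24 + √(-6 + 19) = -24 + √13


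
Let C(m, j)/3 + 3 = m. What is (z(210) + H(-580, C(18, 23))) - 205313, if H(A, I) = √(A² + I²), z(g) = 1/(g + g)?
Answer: -86231459/420 + 5*√13537 ≈ -2.0473e+5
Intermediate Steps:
C(m, j) = -9 + 3*m
z(g) = 1/(2*g)
(z(210) + H(-580, C(18, 23))) - 205313 = ((½)/210 + √((-580)² + (-9 + 3*18)²)) - 205313 = ((½)*(1/210) + √(336400 + (-9 + 54)²)) - 205313 = (1/420 + √(336400 + 45²)) - 205313 = (1/420 + √(336400 + 2025)) - 205313 = (1/420 + √338425) - 205313 = (1/420 + 5*√13537) - 205313 = -86231459/420 + 5*√13537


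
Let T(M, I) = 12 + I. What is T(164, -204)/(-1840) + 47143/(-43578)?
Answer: -4898509/5011470 ≈ -0.97746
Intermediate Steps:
T(164, -204)/(-1840) + 47143/(-43578) = (12 - 204)/(-1840) + 47143/(-43578) = -192*(-1/1840) + 47143*(-1/43578) = 12/115 - 47143/43578 = -4898509/5011470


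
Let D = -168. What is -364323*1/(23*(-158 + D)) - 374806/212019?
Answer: 74433102749/1589718462 ≈ 46.822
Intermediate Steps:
-364323*1/(23*(-158 + D)) - 374806/212019 = -364323*1/(23*(-158 - 168)) - 374806/212019 = -364323/((-326*23)) - 374806*1/212019 = -364323/(-7498) - 374806/212019 = -364323*(-1/7498) - 374806/212019 = 364323/7498 - 374806/212019 = 74433102749/1589718462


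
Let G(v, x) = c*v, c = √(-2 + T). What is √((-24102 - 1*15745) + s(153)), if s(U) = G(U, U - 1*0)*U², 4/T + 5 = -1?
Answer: √(-39847 + 2387718*I*√6) ≈ 1704.3 + 1715.9*I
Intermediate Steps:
T = -⅔ (T = 4/(-5 - 1) = 4/(-6) = 4*(-⅙) = -⅔ ≈ -0.66667)
c = 2*I*√6/3 (c = √(-2 - ⅔) = √(-8/3) = 2*I*√6/3 ≈ 1.633*I)
G(v, x) = 2*I*v*√6/3 (G(v, x) = (2*I*√6/3)*v = 2*I*v*√6/3)
s(U) = 2*I*√6*U³/3 (s(U) = (2*I*U*√6/3)*U² = 2*I*√6*U³/3)
√((-24102 - 1*15745) + s(153)) = √((-24102 - 1*15745) + (⅔)*I*√6*153³) = √((-24102 - 15745) + (⅔)*I*√6*3581577) = √(-39847 + 2387718*I*√6)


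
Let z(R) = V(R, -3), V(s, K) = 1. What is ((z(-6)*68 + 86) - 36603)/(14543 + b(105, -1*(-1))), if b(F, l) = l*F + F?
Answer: -36449/14753 ≈ -2.4706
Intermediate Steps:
b(F, l) = F + F*l (b(F, l) = F*l + F = F + F*l)
z(R) = 1
((z(-6)*68 + 86) - 36603)/(14543 + b(105, -1*(-1))) = ((1*68 + 86) - 36603)/(14543 + 105*(1 - 1*(-1))) = ((68 + 86) - 36603)/(14543 + 105*(1 + 1)) = (154 - 36603)/(14543 + 105*2) = -36449/(14543 + 210) = -36449/14753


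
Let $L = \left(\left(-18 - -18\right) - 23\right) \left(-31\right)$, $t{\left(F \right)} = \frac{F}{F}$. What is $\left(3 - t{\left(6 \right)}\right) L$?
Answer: $1426$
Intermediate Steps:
$t{\left(F \right)} = 1$
$L = 713$ ($L = \left(\left(-18 + 18\right) - 23\right) \left(-31\right) = \left(0 - 23\right) \left(-31\right) = \left(-23\right) \left(-31\right) = 713$)
$\left(3 - t{\left(6 \right)}\right) L = \left(3 - 1\right) 713 = 2 \cdot 713 = 1426$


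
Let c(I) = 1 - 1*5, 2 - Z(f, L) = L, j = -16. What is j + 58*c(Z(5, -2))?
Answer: -248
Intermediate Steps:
Z(f, L) = 2 - L
c(I) = -4 (c(I) = 1 - 5 = -4)
j + 58*c(Z(5, -2)) = -16 + 58*(-4) = -16 - 232 = -248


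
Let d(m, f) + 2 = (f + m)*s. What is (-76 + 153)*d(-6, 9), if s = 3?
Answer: 539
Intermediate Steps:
d(m, f) = -2 + 3*f + 3*m (d(m, f) = -2 + (f + m)*3 = -2 + (3*f + 3*m) = -2 + 3*f + 3*m)
(-76 + 153)*d(-6, 9) = (-76 + 153)*(-2 + 3*9 + 3*(-6)) = 77*(-2 + 27 - 18) = 77*7 = 539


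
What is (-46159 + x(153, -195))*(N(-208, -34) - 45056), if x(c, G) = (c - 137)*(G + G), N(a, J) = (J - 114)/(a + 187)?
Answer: 49570921172/21 ≈ 2.3605e+9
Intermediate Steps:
N(a, J) = (-114 + J)/(187 + a)
x(c, G) = 2*G*(-137 + c) (x(c, G) = (-137 + c)*(2*G) = 2*G*(-137 + c))
(-46159 + x(153, -195))*(N(-208, -34) - 45056) = (-46159 + 2*(-195)*(-137 + 153))*((-114 - 34)/(187 - 208) - 45056) = (-46159 + 2*(-195)*16)*(-148/(-21) - 45056) = (-46159 - 6240)*(-1/21*(-148) - 45056) = -52399*(148/21 - 45056) = -52399*(-946028/21) = 49570921172/21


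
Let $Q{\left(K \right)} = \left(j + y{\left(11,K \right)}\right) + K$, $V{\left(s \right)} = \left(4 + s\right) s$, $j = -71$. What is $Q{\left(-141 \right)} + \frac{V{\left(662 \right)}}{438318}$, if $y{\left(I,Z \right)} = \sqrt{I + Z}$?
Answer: $- \frac{5137918}{24351} + i \sqrt{130} \approx -210.99 + 11.402 i$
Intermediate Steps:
$V{\left(s \right)} = s \left(4 + s\right)$
$Q{\left(K \right)} = -71 + K + \sqrt{11 + K}$ ($Q{\left(K \right)} = \left(-71 + \sqrt{11 + K}\right) + K = -71 + K + \sqrt{11 + K}$)
$Q{\left(-141 \right)} + \frac{V{\left(662 \right)}}{438318} = \left(-71 - 141 + \sqrt{11 - 141}\right) + \frac{662 \left(4 + 662\right)}{438318} = \left(-71 - 141 + \sqrt{-130}\right) + 662 \cdot 666 \cdot \frac{1}{438318} = \left(-71 - 141 + i \sqrt{130}\right) + 440892 \cdot \frac{1}{438318} = \left(-212 + i \sqrt{130}\right) + \frac{24494}{24351} = - \frac{5137918}{24351} + i \sqrt{130}$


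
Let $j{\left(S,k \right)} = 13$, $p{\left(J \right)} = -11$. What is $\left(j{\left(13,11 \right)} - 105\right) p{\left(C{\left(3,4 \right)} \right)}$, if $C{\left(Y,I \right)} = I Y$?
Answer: $1012$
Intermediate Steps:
$\left(j{\left(13,11 \right)} - 105\right) p{\left(C{\left(3,4 \right)} \right)} = \left(13 - 105\right) \left(-11\right) = \left(-92\right) \left(-11\right) = 1012$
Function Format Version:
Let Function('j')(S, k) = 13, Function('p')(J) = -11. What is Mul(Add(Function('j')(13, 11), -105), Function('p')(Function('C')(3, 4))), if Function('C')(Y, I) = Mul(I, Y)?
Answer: 1012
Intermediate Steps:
Mul(Add(Function('j')(13, 11), -105), Function('p')(Function('C')(3, 4))) = Mul(Add(13, -105), -11) = Mul(-92, -11) = 1012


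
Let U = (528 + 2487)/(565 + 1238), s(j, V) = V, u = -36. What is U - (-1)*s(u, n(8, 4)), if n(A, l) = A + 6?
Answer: 9419/601 ≈ 15.672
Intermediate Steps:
n(A, l) = 6 + A
U = 1005/601 (U = 3015/1803 = 3015*(1/1803) = 1005/601 ≈ 1.6722)
U - (-1)*s(u, n(8, 4)) = 1005/601 - (-1)*(6 + 8) = 1005/601 - (-1)*14 = 1005/601 - 1*(-14) = 1005/601 + 14 = 9419/601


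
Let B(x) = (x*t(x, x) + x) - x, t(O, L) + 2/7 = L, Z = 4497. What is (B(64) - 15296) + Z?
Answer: -47049/7 ≈ -6721.3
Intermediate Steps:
t(O, L) = -2/7 + L
B(x) = x*(-2/7 + x) (B(x) = (x*(-2/7 + x) + x) - x = (x + x*(-2/7 + x)) - x = x*(-2/7 + x))
(B(64) - 15296) + Z = ((⅐)*64*(-2 + 7*64) - 15296) + 4497 = ((⅐)*64*(-2 + 448) - 15296) + 4497 = ((⅐)*64*446 - 15296) + 4497 = (28544/7 - 15296) + 4497 = -78528/7 + 4497 = -47049/7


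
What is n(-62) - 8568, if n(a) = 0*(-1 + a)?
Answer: -8568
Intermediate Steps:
n(a) = 0
n(-62) - 8568 = 0 - 8568 = -8568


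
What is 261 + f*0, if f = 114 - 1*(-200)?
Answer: 261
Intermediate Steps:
f = 314 (f = 114 + 200 = 314)
261 + f*0 = 261 + 314*0 = 261 + 0 = 261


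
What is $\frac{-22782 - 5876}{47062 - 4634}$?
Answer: $- \frac{14329}{21214} \approx -0.67545$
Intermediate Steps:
$\frac{-22782 - 5876}{47062 - 4634} = - \frac{28658}{42428} = \left(-28658\right) \frac{1}{42428} = - \frac{14329}{21214}$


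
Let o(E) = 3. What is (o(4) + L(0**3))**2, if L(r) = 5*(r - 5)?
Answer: 484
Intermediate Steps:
L(r) = -25 + 5*r (L(r) = 5*(-5 + r) = -25 + 5*r)
(o(4) + L(0**3))**2 = (3 + (-25 + 5*0**3))**2 = (3 + (-25 + 5*0))**2 = (3 + (-25 + 0))**2 = (3 - 25)**2 = (-22)**2 = 484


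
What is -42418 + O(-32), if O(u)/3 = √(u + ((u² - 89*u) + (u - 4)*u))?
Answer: -42418 + 24*√78 ≈ -42206.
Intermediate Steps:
O(u) = 3*√(u² - 88*u + u*(-4 + u)) (O(u) = 3*√(u + ((u² - 89*u) + (u - 4)*u)) = 3*√(u + ((u² - 89*u) + (-4 + u)*u)) = 3*√(u + ((u² - 89*u) + u*(-4 + u))) = 3*√(u + (u² - 89*u + u*(-4 + u))) = 3*√(u² - 88*u + u*(-4 + u)))
-42418 + O(-32) = -42418 + 3*√2*√(-32*(-46 - 32)) = -42418 + 3*√2*√(-32*(-78)) = -42418 + 3*√2*√2496 = -42418 + 3*√2*(8*√39) = -42418 + 24*√78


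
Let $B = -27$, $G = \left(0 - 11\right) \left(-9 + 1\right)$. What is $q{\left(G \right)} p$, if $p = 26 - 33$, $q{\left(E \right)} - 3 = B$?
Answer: $168$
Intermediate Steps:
$G = 88$ ($G = \left(-11\right) \left(-8\right) = 88$)
$q{\left(E \right)} = -24$ ($q{\left(E \right)} = 3 - 27 = -24$)
$p = -7$
$q{\left(G \right)} p = \left(-24\right) \left(-7\right) = 168$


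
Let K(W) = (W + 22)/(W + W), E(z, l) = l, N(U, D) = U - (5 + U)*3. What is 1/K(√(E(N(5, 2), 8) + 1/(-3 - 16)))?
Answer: -302/9045 + 44*√2869/9045 ≈ 0.22717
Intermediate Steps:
N(U, D) = -15 - 2*U (N(U, D) = U - (15 + 3*U) = U + (-15 - 3*U) = -15 - 2*U)
K(W) = (22 + W)/(2*W) (K(W) = (22 + W)/((2*W)) = (22 + W)*(1/(2*W)) = (22 + W)/(2*W))
1/K(√(E(N(5, 2), 8) + 1/(-3 - 16))) = 1/((22 + √(8 + 1/(-3 - 16)))/(2*(√(8 + 1/(-3 - 16))))) = 1/((22 + √(8 + 1/(-19)))/(2*(√(8 + 1/(-19))))) = 1/((22 + √(8 - 1/19))/(2*(√(8 - 1/19)))) = 1/((22 + √(151/19))/(2*(√(151/19)))) = 1/((22 + √2869/19)/(2*((√2869/19)))) = 1/((√2869/151)*(22 + √2869/19)/2) = 1/(√2869*(22 + √2869/19)/302) = 2*√2869/(19*(22 + √2869/19))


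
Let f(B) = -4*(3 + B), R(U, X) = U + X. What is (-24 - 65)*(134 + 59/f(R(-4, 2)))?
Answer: -42453/4 ≈ -10613.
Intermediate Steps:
f(B) = -12 - 4*B
(-24 - 65)*(134 + 59/f(R(-4, 2))) = (-24 - 65)*(134 + 59/(-12 - 4*(-4 + 2))) = -89*(134 + 59/(-12 - 4*(-2))) = -89*(134 + 59/(-12 + 8)) = -89*(134 + 59/(-4)) = -89*(134 + 59*(-¼)) = -89*(134 - 59/4) = -89*477/4 = -42453/4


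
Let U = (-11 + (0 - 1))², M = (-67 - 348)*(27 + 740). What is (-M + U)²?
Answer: 101409765601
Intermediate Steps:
M = -318305 (M = -415*767 = -318305)
U = 144 (U = (-11 - 1)² = (-12)² = 144)
(-M + U)² = (-1*(-318305) + 144)² = (318305 + 144)² = 318449² = 101409765601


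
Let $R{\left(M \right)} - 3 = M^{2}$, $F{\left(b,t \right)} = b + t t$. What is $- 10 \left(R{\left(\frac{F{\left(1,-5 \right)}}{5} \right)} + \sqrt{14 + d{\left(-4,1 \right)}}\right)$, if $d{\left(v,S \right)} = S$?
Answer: $- \frac{1502}{5} - 10 \sqrt{15} \approx -339.13$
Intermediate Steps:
$F{\left(b,t \right)} = b + t^{2}$
$R{\left(M \right)} = 3 + M^{2}$
$- 10 \left(R{\left(\frac{F{\left(1,-5 \right)}}{5} \right)} + \sqrt{14 + d{\left(-4,1 \right)}}\right) = - 10 \left(\left(3 + \left(\frac{1 + \left(-5\right)^{2}}{5}\right)^{2}\right) + \sqrt{14 + 1}\right) = - 10 \left(\left(3 + \left(\left(1 + 25\right) \frac{1}{5}\right)^{2}\right) + \sqrt{15}\right) = - 10 \left(\left(3 + \left(26 \cdot \frac{1}{5}\right)^{2}\right) + \sqrt{15}\right) = - 10 \left(\left(3 + \left(\frac{26}{5}\right)^{2}\right) + \sqrt{15}\right) = - 10 \left(\left(3 + \frac{676}{25}\right) + \sqrt{15}\right) = - 10 \left(\frac{751}{25} + \sqrt{15}\right) = - \frac{1502}{5} - 10 \sqrt{15}$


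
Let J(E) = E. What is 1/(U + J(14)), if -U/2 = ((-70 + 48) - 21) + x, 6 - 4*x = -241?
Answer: -2/47 ≈ -0.042553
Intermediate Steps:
x = 247/4 (x = 3/2 - 1/4*(-241) = 3/2 + 241/4 = 247/4 ≈ 61.750)
U = -75/2 (U = -2*(((-70 + 48) - 21) + 247/4) = -2*((-22 - 21) + 247/4) = -2*(-43 + 247/4) = -2*75/4 = -75/2 ≈ -37.500)
1/(U + J(14)) = 1/(-75/2 + 14) = 1/(-47/2) = -2/47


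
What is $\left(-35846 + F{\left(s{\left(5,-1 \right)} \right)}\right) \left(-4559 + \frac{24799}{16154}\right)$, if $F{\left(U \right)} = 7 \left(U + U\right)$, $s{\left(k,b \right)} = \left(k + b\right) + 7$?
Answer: $\frac{1313845487802}{8077} \approx 1.6266 \cdot 10^{8}$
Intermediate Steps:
$s{\left(k,b \right)} = 7 + b + k$ ($s{\left(k,b \right)} = \left(b + k\right) + 7 = 7 + b + k$)
$F{\left(U \right)} = 14 U$ ($F{\left(U \right)} = 7 \cdot 2 U = 14 U$)
$\left(-35846 + F{\left(s{\left(5,-1 \right)} \right)}\right) \left(-4559 + \frac{24799}{16154}\right) = \left(-35846 + 14 \left(7 - 1 + 5\right)\right) \left(-4559 + \frac{24799}{16154}\right) = \left(-35846 + 14 \cdot 11\right) \left(-4559 + 24799 \cdot \frac{1}{16154}\right) = \left(-35846 + 154\right) \left(-4559 + \frac{24799}{16154}\right) = \left(-35692\right) \left(- \frac{73621287}{16154}\right) = \frac{1313845487802}{8077}$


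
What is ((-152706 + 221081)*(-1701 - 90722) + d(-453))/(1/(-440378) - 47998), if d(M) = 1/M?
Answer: 1260669417629209628/9575180249985 ≈ 1.3166e+5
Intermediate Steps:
((-152706 + 221081)*(-1701 - 90722) + d(-453))/(1/(-440378) - 47998) = ((-152706 + 221081)*(-1701 - 90722) + 1/(-453))/(1/(-440378) - 47998) = (68375*(-92423) - 1/453)/(-1/440378 - 47998) = (-6319422625 - 1/453)/(-21137263245/440378) = -2862698449126/453*(-440378/21137263245) = 1260669417629209628/9575180249985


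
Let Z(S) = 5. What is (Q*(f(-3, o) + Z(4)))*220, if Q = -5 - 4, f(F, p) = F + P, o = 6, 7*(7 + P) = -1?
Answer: 71280/7 ≈ 10183.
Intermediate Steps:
P = -50/7 (P = -7 + (1/7)*(-1) = -7 - 1/7 = -50/7 ≈ -7.1429)
f(F, p) = -50/7 + F (f(F, p) = F - 50/7 = -50/7 + F)
Q = -9
(Q*(f(-3, o) + Z(4)))*220 = -9*((-50/7 - 3) + 5)*220 = -9*(-71/7 + 5)*220 = -9*(-36/7)*220 = (324/7)*220 = 71280/7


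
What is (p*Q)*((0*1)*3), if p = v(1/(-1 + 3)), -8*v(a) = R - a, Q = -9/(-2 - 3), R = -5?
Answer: 0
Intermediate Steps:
Q = 9/5 (Q = -9/(-5) = -9*(-⅕) = 9/5 ≈ 1.8000)
v(a) = 5/8 + a/8 (v(a) = -(-5 - a)/8 = 5/8 + a/8)
p = 11/16 (p = 5/8 + 1/(8*(-1 + 3)) = 5/8 + (⅛)/2 = 5/8 + (⅛)*(½) = 5/8 + 1/16 = 11/16 ≈ 0.68750)
(p*Q)*((0*1)*3) = ((11/16)*(9/5))*((0*1)*3) = 99*(0*3)/80 = (99/80)*0 = 0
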